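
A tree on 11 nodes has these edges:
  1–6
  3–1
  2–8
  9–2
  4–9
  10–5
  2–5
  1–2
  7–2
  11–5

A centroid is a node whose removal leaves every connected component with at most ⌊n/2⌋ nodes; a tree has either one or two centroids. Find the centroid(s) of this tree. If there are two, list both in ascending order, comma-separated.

Removing 2 splits the tree into components of sizes 3, 3, 2, 1, 1; the largest is 3 ≤ ⌊11/2⌋ = 5.
Every other node leaves some component of size > 5, so the centroid is unique.

2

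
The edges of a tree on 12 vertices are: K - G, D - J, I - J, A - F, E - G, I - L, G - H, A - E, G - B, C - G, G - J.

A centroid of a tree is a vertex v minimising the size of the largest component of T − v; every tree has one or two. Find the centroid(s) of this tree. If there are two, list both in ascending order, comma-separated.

G

If G is removed the pieces have sizes 4, 3, 1, 1, 1, 1, all ≤ ⌊12/2⌋ = 6.
No neighbour of G does as well, so G is the unique centroid.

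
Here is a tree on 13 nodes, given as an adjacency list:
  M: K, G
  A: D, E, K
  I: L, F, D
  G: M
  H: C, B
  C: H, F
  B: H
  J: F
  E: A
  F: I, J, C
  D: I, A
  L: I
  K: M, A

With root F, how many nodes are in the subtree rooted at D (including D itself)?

6

D's subtree: {D, A, E, K, M, G}, size 6.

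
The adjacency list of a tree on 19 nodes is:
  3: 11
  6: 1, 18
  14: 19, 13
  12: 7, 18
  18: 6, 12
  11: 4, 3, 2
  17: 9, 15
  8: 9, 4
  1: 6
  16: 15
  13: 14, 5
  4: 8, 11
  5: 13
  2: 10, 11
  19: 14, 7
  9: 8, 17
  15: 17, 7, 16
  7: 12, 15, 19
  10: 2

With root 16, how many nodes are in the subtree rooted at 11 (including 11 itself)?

The subtree rooted at 11 contains: 11, 3, 2, 10 — 4 nodes.

4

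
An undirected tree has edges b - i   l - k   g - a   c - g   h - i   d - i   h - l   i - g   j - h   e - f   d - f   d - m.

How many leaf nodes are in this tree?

7

The leaves are a, b, c, e, j, k, m.
That is 7 leaves.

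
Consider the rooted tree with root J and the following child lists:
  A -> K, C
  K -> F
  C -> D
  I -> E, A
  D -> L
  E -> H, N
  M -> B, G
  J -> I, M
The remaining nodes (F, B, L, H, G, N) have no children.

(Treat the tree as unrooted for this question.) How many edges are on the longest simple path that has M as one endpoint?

The node farthest from M is L, via M-J-I-A-C-D-L — 6 edges.

6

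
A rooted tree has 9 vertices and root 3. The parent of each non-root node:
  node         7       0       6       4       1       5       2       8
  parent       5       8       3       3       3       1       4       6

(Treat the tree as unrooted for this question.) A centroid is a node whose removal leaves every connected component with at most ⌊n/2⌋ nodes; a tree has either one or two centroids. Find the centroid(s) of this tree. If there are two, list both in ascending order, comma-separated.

Removing 3 splits the tree into components of sizes 3, 3, 2; the largest is 3 ≤ ⌊9/2⌋ = 4.
Every other node leaves some component of size > 4, so the centroid is unique.

3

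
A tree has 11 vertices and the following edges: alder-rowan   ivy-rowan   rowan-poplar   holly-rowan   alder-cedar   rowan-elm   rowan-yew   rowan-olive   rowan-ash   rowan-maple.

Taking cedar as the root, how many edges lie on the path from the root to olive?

3

cedar → alder → rowan → olive — 3 edges.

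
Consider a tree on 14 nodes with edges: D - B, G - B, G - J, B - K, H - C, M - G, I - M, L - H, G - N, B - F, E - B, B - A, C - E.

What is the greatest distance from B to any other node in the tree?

The node farthest from B is L, via B – E – C – H – L — 4 edges.

4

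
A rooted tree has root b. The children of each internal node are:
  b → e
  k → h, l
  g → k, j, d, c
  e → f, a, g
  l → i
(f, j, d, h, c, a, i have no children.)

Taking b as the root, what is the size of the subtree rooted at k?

k's subtree: {k, l, h, i}, size 4.

4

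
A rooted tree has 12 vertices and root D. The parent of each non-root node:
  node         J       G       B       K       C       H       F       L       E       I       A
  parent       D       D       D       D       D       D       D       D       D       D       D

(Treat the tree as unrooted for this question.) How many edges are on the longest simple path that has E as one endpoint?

A farthest node from E is I (G, J, C, L, F, B, A, H, K also at distance 2).
The path E-D-I has 2 edges.

2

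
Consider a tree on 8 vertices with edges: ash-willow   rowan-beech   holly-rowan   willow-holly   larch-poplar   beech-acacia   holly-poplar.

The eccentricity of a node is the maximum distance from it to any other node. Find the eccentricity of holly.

Distances from holly peak at 3, attained at acacia.
holly-rowan-beech-acacia

3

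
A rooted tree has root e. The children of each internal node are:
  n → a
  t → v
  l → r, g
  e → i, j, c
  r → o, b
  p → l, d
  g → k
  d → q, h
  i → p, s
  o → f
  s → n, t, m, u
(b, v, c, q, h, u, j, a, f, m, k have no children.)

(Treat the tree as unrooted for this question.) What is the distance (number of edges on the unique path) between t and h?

Walking from t: t–s–i–p–d–h. Length 5.

5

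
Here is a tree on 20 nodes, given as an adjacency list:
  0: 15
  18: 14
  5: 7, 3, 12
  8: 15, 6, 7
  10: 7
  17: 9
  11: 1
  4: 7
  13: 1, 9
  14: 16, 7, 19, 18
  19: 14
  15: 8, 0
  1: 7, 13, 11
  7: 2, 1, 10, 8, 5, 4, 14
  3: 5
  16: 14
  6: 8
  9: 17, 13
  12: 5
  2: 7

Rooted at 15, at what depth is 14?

Climbing from 14 to the root: 14–7–8–15. That's 3 steps.

3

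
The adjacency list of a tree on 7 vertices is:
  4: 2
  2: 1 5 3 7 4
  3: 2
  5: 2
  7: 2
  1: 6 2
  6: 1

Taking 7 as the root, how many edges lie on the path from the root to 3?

Climbing from 3 to the root: 3–2–7. That's 2 steps.

2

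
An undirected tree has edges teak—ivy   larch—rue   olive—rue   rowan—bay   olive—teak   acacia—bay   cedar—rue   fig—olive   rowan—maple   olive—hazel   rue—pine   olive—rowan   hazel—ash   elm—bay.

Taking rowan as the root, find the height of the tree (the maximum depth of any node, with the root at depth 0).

pine sits deepest: rowan–olive–rue–pine — 3 edges from the root.

3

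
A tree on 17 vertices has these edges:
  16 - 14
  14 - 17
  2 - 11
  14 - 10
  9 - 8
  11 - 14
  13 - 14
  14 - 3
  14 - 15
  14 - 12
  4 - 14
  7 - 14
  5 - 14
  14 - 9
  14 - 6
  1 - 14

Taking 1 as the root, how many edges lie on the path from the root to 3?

2

Path from 1 to 3: 1–14–3, which has 2 edges.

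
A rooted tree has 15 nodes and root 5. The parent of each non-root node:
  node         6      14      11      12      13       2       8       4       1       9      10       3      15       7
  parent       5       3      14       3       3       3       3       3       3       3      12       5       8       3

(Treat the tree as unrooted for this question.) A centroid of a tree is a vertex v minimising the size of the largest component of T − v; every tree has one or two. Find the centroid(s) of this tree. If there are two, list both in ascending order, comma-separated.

3

Removing 3 splits the tree into components of sizes 2, 2, 2, 2, 1, 1, 1, 1, 1, 1; the largest is 2 ≤ ⌊15/2⌋ = 7.
No neighbour of 3 does as well, so 3 is the unique centroid.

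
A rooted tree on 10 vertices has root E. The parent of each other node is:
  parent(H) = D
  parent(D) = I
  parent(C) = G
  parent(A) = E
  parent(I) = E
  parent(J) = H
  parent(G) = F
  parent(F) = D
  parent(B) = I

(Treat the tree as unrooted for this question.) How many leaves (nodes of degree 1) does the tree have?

4

Degree-1 nodes: A, B, C, J — 4 of them.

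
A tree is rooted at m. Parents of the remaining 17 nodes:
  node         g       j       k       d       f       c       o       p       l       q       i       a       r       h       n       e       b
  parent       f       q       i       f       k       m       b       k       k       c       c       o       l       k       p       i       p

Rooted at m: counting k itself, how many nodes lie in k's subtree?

Descendants of k (including itself): k, p, l, f, h, b, n, r, d, g, o, a. That's 12.

12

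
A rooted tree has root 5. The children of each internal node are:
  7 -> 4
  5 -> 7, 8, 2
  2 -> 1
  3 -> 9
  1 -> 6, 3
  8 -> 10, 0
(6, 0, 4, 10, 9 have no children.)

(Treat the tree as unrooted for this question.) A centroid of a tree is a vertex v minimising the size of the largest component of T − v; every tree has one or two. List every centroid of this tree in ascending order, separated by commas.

If 5 is removed the pieces have sizes 5, 3, 2, all ≤ ⌊11/2⌋ = 5.
Every other node leaves some component of size > 5, so the centroid is unique.

5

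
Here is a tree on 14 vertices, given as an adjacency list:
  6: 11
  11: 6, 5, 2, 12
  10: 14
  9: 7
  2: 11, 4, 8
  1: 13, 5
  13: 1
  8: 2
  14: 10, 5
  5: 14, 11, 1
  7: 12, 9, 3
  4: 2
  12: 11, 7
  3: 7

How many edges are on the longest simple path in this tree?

6

A longest path is 3-7-12-11-5-1-13, with 6 edges.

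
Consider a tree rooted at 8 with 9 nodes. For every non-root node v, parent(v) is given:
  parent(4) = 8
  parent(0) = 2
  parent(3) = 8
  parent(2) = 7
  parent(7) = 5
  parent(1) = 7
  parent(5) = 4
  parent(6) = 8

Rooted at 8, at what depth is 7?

3

Climbing from 7 to the root: 7 – 5 – 4 – 8. That's 3 steps.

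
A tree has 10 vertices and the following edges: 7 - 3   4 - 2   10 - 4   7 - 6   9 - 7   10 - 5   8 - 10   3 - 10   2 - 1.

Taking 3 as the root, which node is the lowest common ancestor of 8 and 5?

10

Path 8→root: 8 10 3; path 5→root: 5 10 3.
First common node: 10.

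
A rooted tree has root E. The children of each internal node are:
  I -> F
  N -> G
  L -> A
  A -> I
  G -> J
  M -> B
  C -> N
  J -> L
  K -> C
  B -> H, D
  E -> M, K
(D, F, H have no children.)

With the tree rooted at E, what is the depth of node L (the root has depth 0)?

6

Climbing from L to the root: L–J–G–N–C–K–E. That's 6 steps.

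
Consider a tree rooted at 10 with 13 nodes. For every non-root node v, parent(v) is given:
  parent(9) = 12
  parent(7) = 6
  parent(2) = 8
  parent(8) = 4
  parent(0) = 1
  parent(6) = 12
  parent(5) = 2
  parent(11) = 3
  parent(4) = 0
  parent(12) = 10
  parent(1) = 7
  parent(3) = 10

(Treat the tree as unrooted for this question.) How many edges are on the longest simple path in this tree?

11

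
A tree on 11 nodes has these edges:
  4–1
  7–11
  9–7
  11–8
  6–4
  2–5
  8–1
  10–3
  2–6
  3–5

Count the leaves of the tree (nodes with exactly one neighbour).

2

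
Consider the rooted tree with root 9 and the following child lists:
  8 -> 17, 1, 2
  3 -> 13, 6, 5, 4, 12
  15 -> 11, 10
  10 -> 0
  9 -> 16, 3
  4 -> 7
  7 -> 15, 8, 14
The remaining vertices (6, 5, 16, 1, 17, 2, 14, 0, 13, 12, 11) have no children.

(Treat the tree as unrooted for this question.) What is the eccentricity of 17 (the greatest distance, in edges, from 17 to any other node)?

The node farthest from 17 is 16, via 17–8–7–4–3–9–16 — 6 edges.

6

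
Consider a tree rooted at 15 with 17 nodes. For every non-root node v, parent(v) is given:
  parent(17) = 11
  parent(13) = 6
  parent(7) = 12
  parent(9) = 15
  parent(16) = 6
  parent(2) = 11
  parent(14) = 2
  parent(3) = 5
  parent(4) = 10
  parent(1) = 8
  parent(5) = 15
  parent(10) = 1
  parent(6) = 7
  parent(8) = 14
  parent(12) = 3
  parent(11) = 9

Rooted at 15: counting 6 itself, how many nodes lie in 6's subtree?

6's subtree: {6, 13, 16}, size 3.

3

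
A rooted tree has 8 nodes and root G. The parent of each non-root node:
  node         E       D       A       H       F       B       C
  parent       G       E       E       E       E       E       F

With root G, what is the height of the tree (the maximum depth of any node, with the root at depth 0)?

3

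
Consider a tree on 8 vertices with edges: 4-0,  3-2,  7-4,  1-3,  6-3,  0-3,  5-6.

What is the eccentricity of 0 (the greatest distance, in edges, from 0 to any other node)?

The node farthest from 0 is 5, via 0 – 3 – 6 – 5 — 3 edges.

3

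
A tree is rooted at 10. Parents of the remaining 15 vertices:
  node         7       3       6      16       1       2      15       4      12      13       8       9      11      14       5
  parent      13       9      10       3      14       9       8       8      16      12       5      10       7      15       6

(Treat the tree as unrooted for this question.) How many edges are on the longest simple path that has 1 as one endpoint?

13

Distances from 1 peak at 13, attained at 11.
1–14–15–8–5–6–10–9–3–16–12–13–7–11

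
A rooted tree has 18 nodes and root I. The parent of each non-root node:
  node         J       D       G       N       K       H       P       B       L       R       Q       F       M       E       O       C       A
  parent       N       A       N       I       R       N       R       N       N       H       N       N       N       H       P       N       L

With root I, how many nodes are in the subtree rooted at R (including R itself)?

Descendants of R (including itself): R, P, K, O. That's 4.

4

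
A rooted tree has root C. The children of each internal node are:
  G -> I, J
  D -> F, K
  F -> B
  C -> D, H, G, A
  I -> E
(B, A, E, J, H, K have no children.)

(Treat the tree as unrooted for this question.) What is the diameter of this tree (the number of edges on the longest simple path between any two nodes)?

6

A longest path is B - F - D - C - G - I - E, with 6 edges.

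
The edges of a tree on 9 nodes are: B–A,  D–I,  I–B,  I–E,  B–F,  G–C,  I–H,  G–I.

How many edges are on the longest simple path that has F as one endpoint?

4

A farthest node from F is C.
The path F-B-I-G-C has 4 edges.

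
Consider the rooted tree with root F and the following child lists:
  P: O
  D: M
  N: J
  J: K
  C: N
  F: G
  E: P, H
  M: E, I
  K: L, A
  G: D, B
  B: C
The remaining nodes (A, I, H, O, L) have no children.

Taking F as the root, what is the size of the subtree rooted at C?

6

The subtree rooted at C contains: C, N, J, K, L, A — 6 nodes.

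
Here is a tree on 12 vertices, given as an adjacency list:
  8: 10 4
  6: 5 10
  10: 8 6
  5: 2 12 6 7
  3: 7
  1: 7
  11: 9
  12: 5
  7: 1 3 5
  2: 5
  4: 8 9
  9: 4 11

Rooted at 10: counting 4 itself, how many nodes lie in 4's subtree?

3

The subtree rooted at 4 contains: 4, 9, 11 — 3 nodes.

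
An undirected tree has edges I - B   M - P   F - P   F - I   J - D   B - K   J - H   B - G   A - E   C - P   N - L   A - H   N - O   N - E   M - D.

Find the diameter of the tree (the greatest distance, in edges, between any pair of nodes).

A longest path is G–B–I–F–P–M–D–J–H–A–E–N–L, with 12 edges.

12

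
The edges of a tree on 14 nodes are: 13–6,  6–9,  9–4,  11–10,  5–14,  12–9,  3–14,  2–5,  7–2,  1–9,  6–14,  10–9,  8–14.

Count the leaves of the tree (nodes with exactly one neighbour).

8

Degree-1 nodes: 1, 3, 4, 7, 8, 11, 12, 13 — 8 of them.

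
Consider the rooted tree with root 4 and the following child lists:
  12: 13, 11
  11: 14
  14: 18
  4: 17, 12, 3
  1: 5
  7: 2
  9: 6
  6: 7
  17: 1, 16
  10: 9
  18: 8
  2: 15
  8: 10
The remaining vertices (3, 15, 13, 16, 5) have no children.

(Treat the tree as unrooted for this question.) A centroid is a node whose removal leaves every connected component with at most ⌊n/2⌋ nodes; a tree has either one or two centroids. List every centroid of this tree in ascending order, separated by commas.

11, 14

Delete 14: the remaining components have sizes 9, 8. Max 9 ≤ 9, so 14 is a centroid.
11 is adjacent to 14 and is also a centroid (the largest component after removing it is likewise 9).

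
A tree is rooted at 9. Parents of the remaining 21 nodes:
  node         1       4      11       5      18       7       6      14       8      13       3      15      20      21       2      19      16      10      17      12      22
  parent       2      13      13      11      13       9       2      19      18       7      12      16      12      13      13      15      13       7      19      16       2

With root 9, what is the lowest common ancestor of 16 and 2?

Ancestors of 16 (toward the root): 16, 13, 7, 9.
Ancestors of 2: 2, 13, 7, 9.
The deepest node appearing in both lists is 13.

13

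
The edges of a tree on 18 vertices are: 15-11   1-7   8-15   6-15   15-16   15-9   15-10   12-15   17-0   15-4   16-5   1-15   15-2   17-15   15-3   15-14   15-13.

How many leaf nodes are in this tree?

The leaves are 0, 2, 3, 4, 5, 6, 7, 8, 9, 10, 11, 12, 13, 14.
That is 14 leaves.

14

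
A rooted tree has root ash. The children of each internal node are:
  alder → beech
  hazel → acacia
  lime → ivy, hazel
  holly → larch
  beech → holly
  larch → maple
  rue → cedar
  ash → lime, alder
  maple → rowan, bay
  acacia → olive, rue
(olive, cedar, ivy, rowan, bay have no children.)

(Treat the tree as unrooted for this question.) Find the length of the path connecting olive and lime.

The path is olive - acacia - hazel - lime, which has 3 edges.

3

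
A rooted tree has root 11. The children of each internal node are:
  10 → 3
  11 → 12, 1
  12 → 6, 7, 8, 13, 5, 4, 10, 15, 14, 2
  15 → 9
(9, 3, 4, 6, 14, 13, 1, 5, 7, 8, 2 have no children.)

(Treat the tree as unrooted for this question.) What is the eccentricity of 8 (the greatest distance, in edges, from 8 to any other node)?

Distances from 8 peak at 3, attained at 9 (3, 1 also at distance 3).
8-12-15-9

3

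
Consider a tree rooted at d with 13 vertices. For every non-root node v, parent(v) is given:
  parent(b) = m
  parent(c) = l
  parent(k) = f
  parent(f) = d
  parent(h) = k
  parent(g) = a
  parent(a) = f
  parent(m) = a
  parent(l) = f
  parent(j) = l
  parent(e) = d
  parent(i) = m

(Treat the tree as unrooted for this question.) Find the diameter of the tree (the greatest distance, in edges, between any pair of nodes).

5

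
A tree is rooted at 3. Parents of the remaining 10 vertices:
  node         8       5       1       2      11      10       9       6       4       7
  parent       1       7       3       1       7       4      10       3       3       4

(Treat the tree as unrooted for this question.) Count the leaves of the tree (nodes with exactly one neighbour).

6

The leaves are 2, 5, 6, 8, 9, 11.
That is 6 leaves.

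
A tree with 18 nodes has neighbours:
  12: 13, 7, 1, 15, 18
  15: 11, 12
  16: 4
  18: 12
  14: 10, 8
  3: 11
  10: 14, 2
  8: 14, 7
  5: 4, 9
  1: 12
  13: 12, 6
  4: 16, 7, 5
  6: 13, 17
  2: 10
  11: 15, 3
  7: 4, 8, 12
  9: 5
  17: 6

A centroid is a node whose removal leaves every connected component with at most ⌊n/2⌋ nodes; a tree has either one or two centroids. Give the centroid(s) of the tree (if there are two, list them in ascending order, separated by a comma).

7, 12

Removing 7 splits the tree into components of sizes 9, 4, 4; the largest is 9 ≤ ⌊18/2⌋ = 9.
12 is adjacent to 7 and is also a centroid (the largest component after removing it is likewise 9).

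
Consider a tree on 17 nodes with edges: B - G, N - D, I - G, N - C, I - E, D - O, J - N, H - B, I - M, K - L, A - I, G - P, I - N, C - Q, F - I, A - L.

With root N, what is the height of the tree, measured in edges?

4

H sits deepest: N-I-G-B-H — 4 edges from the root.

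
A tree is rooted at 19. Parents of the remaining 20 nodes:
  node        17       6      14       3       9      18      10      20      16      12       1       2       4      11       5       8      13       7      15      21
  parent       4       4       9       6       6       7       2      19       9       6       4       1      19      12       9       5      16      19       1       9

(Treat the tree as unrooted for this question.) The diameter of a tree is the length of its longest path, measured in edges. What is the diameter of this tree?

A longest path is 8 - 5 - 9 - 6 - 4 - 19 - 7 - 18, with 7 edges.

7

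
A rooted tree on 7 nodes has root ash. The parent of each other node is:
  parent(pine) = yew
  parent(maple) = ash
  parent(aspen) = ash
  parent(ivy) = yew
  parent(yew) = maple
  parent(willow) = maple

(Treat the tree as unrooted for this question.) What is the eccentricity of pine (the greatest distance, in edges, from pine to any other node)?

The node farthest from pine is aspen, via pine–yew–maple–ash–aspen — 4 edges.

4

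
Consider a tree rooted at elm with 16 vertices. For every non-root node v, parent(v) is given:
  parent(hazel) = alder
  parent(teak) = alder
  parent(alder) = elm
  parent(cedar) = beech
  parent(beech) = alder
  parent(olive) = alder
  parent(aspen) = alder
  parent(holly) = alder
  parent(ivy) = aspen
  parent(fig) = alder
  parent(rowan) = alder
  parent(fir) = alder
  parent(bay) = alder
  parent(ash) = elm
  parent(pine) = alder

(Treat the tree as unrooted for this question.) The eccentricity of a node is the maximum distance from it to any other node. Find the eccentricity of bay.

3

Distances from bay peak at 3, attained at cedar (ivy, ash also at distance 3).
bay-alder-beech-cedar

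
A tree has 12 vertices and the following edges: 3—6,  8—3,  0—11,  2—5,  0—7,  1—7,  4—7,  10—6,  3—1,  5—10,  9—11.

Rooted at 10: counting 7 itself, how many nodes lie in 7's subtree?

7's subtree: {7, 4, 0, 11, 9}, size 5.

5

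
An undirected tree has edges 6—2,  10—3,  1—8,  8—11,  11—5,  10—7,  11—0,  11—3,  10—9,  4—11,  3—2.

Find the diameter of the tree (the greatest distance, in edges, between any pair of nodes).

5

A longest path is 9–10–3–11–8–1, with 5 edges.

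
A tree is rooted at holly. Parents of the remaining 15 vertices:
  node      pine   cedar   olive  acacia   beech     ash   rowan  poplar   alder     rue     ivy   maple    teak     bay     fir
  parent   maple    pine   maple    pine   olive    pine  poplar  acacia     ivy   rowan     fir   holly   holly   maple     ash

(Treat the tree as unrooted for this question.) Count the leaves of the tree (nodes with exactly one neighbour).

6

Exactly 6 nodes have a single neighbour: alder, bay, beech, cedar, rue, teak.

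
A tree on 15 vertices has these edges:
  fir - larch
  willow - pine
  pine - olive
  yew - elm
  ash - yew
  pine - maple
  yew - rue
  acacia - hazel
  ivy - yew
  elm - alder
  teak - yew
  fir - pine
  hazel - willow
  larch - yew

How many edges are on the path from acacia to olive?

4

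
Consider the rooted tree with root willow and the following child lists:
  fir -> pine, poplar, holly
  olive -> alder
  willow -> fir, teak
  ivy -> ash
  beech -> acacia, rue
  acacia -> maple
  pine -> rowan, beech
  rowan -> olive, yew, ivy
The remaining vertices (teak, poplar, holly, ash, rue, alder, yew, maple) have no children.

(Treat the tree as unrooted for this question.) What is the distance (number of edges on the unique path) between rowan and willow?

3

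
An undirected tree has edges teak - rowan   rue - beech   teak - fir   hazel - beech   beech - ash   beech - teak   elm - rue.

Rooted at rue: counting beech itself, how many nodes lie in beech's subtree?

6

Descendants of beech (including itself): beech, teak, hazel, ash, fir, rowan. That's 6.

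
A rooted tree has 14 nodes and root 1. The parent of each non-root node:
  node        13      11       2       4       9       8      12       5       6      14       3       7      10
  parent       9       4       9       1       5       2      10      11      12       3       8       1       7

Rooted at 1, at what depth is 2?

5

1–4–11–5–9–2 — 5 edges.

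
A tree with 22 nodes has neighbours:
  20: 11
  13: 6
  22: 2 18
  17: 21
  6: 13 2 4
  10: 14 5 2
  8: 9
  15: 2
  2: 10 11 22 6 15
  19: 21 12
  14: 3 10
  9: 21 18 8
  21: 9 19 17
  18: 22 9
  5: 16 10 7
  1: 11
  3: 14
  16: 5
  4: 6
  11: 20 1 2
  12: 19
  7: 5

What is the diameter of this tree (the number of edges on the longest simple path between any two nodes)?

9

BFS from 16 reaches 12 last, at distance 9; BFS from 12 confirms no node is farther.
Path: 16-5-10-2-22-18-9-21-19-12.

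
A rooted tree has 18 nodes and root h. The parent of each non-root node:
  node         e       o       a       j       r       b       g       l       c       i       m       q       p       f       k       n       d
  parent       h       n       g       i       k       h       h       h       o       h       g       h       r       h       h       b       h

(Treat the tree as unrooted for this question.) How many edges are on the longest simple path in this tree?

7

BFS from c reaches p last, at distance 7; BFS from p confirms no node is farther.
Path: c–o–n–b–h–k–r–p.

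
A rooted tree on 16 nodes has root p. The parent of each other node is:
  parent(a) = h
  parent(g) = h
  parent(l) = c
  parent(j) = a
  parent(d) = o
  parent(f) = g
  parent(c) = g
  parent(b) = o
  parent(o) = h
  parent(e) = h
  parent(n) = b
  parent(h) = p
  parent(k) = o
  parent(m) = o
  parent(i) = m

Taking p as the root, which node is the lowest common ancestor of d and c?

h

d's ancestor chain is d, o, h, p and c's is c, g, h, p; they first meet at h.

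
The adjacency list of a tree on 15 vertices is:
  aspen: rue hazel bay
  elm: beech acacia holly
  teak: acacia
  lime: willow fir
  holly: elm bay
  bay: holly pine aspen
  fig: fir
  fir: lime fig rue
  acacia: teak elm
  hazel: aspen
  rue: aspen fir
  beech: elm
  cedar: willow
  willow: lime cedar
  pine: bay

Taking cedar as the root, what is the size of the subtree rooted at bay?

The subtree rooted at bay contains: bay, holly, pine, elm, beech, acacia, teak — 7 nodes.

7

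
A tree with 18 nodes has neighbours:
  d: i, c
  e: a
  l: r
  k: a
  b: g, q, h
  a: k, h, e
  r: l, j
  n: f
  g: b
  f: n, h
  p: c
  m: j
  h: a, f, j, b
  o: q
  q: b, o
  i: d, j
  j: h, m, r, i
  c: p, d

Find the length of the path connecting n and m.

4

The path is n - f - h - j - m, which has 4 edges.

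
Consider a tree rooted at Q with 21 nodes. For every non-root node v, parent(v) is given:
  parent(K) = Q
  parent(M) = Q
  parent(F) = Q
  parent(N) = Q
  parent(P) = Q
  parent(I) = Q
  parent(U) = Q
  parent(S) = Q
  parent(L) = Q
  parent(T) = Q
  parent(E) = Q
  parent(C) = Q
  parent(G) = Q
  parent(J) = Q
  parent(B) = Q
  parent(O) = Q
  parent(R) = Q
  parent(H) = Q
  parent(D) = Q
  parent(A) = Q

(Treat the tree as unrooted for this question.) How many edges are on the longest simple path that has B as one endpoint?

2

A farthest node from B is L (N, C, U, D, T, K, M, E, I, O, S, G, F, H, A, P, R, J also at distance 2).
The path B-Q-L has 2 edges.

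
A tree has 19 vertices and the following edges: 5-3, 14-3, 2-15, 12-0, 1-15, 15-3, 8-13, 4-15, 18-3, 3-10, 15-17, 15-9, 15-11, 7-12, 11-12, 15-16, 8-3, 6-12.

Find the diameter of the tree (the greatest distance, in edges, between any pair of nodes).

6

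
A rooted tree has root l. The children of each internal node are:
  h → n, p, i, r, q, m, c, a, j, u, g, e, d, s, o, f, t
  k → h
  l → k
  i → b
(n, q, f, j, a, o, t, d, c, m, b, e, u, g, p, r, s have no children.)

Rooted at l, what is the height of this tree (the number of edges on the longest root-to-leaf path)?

4

The longest root-to-leaf path is l – k – h – i – b (4 edges).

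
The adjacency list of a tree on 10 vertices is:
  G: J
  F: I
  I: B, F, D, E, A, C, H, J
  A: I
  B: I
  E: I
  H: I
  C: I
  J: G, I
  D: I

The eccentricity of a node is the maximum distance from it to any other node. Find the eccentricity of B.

3

A farthest node from B is G.
The path B-I-J-G has 3 edges.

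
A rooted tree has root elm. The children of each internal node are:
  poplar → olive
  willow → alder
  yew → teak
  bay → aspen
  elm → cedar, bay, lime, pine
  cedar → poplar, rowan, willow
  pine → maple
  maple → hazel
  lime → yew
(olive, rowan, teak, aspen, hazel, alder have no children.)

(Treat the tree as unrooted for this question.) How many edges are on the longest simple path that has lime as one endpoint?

The node farthest from lime is alder (olive, hazel also at distance 4), via lime-elm-cedar-willow-alder — 4 edges.

4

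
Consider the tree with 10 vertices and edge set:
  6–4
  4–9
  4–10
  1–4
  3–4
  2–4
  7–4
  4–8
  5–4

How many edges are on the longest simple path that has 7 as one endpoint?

Distances from 7 peak at 2, attained at 6 (9, 5, 3, 10, 2, 8, 1 also at distance 2).
7–4–6

2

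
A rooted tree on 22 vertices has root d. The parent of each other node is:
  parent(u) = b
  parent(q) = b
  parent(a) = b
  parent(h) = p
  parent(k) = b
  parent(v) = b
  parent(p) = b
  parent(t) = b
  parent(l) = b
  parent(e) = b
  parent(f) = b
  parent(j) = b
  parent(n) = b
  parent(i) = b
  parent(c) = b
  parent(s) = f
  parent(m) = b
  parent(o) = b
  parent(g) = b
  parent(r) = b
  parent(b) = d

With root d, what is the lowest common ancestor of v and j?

Ancestors of v (toward the root): v, b, d.
Ancestors of j: j, b, d.
The deepest node appearing in both lists is b.

b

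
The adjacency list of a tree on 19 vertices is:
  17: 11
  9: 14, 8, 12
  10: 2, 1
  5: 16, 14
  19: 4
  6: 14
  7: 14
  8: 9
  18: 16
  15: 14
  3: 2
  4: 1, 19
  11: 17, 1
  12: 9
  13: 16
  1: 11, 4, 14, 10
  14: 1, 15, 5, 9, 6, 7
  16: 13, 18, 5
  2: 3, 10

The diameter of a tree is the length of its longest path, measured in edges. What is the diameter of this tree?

7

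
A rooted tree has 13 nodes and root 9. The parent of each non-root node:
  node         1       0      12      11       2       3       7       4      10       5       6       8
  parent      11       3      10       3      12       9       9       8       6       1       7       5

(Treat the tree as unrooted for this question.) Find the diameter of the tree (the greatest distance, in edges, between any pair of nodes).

BFS from 4 reaches 2 last, at distance 11; BFS from 2 confirms no node is farther.
Path: 4-8-5-1-11-3-9-7-6-10-12-2.

11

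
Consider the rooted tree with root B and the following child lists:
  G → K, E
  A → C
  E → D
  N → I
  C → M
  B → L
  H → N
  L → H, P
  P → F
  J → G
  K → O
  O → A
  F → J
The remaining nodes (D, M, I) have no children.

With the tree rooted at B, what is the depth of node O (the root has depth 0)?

Path from B to O: B – L – P – F – J – G – K – O, which has 7 edges.

7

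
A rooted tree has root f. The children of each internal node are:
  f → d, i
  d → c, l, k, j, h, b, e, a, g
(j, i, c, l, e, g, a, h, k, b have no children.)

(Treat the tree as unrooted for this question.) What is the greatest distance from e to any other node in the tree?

Distances from e peak at 3, attained at i.
e – d – f – i

3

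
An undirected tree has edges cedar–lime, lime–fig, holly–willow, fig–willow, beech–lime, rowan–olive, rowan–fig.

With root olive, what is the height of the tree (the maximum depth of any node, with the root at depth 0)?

4

The longest root-to-leaf path is olive → rowan → fig → lime → cedar (4 edges).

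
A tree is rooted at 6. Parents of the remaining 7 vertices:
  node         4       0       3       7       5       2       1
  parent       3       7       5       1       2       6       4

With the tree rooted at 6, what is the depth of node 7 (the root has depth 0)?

6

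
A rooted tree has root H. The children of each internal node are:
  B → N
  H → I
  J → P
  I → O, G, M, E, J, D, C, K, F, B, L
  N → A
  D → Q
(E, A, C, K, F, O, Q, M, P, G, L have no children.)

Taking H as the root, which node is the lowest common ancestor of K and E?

Path K→root: K I H; path E→root: E I H.
First common node: I.

I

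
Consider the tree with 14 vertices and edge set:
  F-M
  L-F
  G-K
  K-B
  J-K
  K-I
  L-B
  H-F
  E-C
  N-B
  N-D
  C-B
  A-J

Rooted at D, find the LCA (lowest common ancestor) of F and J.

B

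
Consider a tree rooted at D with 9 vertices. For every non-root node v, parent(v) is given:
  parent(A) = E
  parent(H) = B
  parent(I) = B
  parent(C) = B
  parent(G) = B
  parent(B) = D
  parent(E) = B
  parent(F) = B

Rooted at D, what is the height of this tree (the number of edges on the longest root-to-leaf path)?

3

The longest root-to-leaf path is D-B-E-A (3 edges).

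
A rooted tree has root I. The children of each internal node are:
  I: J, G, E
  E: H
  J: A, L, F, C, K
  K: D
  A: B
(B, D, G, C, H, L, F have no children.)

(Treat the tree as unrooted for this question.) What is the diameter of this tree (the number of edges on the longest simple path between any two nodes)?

A longest path is H - E - I - J - K - D, with 5 edges.

5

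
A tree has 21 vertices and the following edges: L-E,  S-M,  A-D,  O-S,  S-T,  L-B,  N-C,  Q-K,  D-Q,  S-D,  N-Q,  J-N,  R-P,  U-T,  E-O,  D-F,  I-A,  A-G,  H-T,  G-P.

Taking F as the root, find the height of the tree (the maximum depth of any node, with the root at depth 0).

6

The longest root-to-leaf path is F-D-S-O-E-L-B (6 edges).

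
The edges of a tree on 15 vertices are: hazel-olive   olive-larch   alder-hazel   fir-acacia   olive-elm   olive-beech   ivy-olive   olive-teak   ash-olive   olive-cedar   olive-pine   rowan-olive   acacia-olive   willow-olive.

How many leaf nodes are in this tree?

12

Degree-1 nodes: alder, ash, beech, cedar, elm, fir, ivy, larch, pine, rowan, teak, willow — 12 of them.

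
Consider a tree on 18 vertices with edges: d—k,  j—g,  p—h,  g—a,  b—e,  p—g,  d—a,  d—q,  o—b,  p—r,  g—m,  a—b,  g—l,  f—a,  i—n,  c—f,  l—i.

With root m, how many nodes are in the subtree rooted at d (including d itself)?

d's subtree: {d, k, q}, size 3.

3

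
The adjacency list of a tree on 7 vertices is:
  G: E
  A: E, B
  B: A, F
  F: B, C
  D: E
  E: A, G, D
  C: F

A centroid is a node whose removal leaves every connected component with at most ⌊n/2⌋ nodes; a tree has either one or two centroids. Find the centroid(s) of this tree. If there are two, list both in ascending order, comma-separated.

A

Removing A splits the tree into components of sizes 3, 3; the largest is 3 ≤ ⌊7/2⌋ = 3.
Every other node leaves some component of size > 3, so the centroid is unique.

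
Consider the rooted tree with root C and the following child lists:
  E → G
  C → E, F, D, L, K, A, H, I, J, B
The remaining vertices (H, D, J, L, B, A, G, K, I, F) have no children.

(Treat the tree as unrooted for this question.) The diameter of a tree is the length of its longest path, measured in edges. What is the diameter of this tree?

3

Starting from G, a farthest node is J at distance 3.
One longest path: G – E – C – J.
So the diameter is 3.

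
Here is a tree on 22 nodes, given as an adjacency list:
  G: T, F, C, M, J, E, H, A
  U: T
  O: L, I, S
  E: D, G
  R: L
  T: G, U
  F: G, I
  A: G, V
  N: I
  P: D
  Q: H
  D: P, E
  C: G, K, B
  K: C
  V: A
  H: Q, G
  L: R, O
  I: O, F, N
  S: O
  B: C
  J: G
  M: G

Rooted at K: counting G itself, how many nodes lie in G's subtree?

19

Descendants of G (including itself): G, F, T, E, H, M, J, A, I, U, D, Q, V, O, N, P, L, S, R. That's 19.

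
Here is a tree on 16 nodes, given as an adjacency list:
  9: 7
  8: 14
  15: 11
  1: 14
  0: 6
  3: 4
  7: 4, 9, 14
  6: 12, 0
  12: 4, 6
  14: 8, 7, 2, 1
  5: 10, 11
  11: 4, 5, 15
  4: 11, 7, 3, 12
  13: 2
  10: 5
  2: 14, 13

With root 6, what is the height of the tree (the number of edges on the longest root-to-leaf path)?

A deepest node is 13, reached by 6–12–4–7–14–2–13.
That path has 6 edges, so the height is 6.

6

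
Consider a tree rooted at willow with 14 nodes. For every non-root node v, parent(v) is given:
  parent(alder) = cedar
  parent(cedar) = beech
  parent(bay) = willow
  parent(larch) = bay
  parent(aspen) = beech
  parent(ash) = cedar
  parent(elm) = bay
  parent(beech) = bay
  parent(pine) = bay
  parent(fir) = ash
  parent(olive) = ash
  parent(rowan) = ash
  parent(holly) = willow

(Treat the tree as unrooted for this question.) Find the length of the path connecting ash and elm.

4

Walking from ash: ash–cedar–beech–bay–elm. Length 4.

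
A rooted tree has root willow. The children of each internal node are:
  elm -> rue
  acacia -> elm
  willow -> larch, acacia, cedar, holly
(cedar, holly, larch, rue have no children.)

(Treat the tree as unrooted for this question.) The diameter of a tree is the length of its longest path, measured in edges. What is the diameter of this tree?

4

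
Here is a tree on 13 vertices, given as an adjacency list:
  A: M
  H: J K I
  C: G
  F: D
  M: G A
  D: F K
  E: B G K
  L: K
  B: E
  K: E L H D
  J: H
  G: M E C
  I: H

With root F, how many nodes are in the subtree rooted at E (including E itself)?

6

The subtree rooted at E contains: E, G, B, C, M, A — 6 nodes.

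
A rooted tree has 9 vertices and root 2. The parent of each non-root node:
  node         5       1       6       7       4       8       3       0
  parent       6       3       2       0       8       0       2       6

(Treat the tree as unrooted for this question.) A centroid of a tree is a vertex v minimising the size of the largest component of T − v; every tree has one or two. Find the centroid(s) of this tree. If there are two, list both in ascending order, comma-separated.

6

Delete 6: the remaining components have sizes 4, 3, 1. Max 4 ≤ 4, so 6 is a centroid.
No neighbour of 6 does as well, so 6 is the unique centroid.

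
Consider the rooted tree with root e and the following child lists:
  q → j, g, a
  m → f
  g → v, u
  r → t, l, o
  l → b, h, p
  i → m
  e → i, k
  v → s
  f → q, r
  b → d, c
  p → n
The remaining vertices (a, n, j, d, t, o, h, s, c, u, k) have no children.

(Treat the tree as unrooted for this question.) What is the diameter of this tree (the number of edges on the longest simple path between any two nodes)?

BFS from k reaches n last, at distance 8; BFS from n confirms no node is farther.
Path: k – e – i – m – f – r – l – p – n.

8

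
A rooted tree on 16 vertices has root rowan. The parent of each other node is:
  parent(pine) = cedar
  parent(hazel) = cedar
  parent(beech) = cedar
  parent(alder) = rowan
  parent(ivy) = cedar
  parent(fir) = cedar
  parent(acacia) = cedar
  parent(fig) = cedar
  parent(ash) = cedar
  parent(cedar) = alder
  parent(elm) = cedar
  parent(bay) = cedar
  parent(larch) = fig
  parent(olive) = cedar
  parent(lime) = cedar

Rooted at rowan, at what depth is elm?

3

Climbing from elm to the root: elm–cedar–alder–rowan. That's 3 steps.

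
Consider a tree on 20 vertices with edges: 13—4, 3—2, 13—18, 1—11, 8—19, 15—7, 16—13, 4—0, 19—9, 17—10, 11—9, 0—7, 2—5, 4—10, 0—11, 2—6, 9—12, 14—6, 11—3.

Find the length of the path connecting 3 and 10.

4

Walking from 3: 3 – 11 – 0 – 4 – 10. Length 4.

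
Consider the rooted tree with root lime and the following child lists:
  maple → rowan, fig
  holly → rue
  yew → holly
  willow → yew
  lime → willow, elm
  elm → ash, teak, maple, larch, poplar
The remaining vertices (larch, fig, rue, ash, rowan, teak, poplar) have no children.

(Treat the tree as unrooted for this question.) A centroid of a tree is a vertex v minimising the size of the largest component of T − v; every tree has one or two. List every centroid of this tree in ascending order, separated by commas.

elm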